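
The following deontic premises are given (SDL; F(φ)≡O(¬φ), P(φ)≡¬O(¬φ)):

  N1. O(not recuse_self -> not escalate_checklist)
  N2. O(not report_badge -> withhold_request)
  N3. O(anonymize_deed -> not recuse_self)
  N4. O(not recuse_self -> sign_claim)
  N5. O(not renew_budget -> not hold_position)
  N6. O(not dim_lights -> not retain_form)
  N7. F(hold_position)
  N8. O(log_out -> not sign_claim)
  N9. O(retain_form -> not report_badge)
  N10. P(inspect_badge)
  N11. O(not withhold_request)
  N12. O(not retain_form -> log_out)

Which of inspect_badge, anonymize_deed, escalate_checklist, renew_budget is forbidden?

anonymize_deed

Premise 11 states O(not withhold_request) outright.
Premise 2 is O(not report_badge -> withhold_request); contrapositively O(not withhold_request -> report_badge). Since O(not withhold_request) holds, K gives O(report_badge).
Premise 9 is O(retain_form -> not report_badge); contrapositively O(report_badge -> not retain_form). Since O(report_badge) holds, K gives O(not retain_form).
Premise 12 is O(not retain_form -> log_out); since O(not retain_form), deontic closure gives O(log_out).
Premise 8 is O(log_out -> not sign_claim); since O(log_out), deontic closure gives O(not sign_claim).
Premise 4, O(not recuse_self -> sign_claim), contraposes to O(not sign_claim -> recuse_self); with O(not sign_claim) we get O(recuse_self).
Premise 3 is O(anonymize_deed -> not recuse_self); contrapositively O(recuse_self -> not anonymize_deed). Since O(recuse_self) holds, K gives O(not anonymize_deed).
So O(not anonymize_deed) holds, i.e. anonymize_deed is forbidden. None of the other listed options is forbidden under the premises.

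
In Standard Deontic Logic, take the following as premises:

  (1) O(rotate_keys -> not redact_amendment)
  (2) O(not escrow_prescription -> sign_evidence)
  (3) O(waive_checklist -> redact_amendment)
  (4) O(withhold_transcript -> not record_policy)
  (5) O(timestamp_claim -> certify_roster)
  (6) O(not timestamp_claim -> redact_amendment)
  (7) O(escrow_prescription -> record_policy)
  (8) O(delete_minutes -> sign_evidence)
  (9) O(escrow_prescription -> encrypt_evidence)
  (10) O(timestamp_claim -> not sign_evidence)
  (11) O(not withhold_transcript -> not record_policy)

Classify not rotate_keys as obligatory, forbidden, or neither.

Obligatory

Premises 4 and 11 are O(withhold_transcript -> not record_policy) and O(not withhold_transcript -> not record_policy); every ideal world satisfies withhold_transcript or not withhold_transcript, so in either case not record_policy holds — hence O(not record_policy).
The contrapositive of premise 7 (O(escrow_prescription -> record_policy)) is O(not record_policy -> not escrow_prescription), and O(not record_policy) is already established, so O(not escrow_prescription).
With premise 2, O(not escrow_prescription -> sign_evidence), the K-axiom yields O(sign_evidence).
Premise 10 is O(timestamp_claim -> not sign_evidence); contrapositively O(sign_evidence -> not timestamp_claim). Since O(sign_evidence) holds, K gives O(not timestamp_claim).
From O(not timestamp_claim) and premise 6, O(not timestamp_claim -> redact_amendment), we obtain O(redact_amendment).
Premise 1, O(rotate_keys -> not redact_amendment), contraposes to O(redact_amendment -> not rotate_keys); with O(redact_amendment) we get O(not rotate_keys).
Premises 3, 5, 8, 9 do not contribute to this derivation.
Hence not rotate_keys is obligatory.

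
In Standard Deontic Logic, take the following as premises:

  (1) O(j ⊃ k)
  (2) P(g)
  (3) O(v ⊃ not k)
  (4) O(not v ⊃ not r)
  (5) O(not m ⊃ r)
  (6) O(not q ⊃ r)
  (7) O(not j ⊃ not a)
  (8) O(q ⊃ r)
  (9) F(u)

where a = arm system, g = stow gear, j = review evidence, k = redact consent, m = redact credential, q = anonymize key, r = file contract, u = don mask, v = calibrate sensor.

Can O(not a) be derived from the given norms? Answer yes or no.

By case analysis on not q: premise 6 gives O(not q ⊃ r) and premise 8 gives O(q ⊃ r), so O(r) either way.
Premise 4, O(not v ⊃ not r), contraposes to O(r ⊃ v); with O(r) we get O(v).
From O(v) and premise 3, O(v ⊃ not k), we obtain O(not k).
Premise 1, O(j ⊃ k), contraposes to O(not k ⊃ not j); with O(not k) we get O(not j).
Applying K to premise 7 (O(not j ⊃ not a)) and O(not j) yields O(not a).
Premises 2, 5, 9 do not contribute to this derivation.
So O(not a) follows.

Yes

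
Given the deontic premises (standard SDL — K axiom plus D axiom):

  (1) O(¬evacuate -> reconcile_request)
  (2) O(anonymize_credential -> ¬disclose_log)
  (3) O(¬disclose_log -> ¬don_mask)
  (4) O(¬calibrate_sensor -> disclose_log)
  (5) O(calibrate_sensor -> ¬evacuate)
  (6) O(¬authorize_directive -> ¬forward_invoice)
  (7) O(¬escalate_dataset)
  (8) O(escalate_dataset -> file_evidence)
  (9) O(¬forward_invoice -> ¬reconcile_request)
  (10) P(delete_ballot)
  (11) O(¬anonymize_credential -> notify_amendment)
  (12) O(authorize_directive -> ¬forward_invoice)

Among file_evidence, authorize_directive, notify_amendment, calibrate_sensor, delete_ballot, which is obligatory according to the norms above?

By case analysis on authorize_directive: premise 12 gives O(authorize_directive -> ¬forward_invoice) and premise 6 gives O(¬authorize_directive -> ¬forward_invoice), so O(¬forward_invoice) either way.
Premise 9 is O(¬forward_invoice -> ¬reconcile_request); since O(¬forward_invoice), deontic closure gives O(¬reconcile_request).
The contrapositive of premise 1 (O(¬evacuate -> reconcile_request)) is O(¬reconcile_request -> evacuate), and O(¬reconcile_request) is already established, so O(evacuate).
The contrapositive of premise 5 (O(calibrate_sensor -> ¬evacuate)) is O(evacuate -> ¬calibrate_sensor), and O(evacuate) is already established, so O(¬calibrate_sensor).
Applying K to premise 4 (O(¬calibrate_sensor -> disclose_log)) and O(¬calibrate_sensor) yields O(disclose_log).
Premise 2 is O(anonymize_credential -> ¬disclose_log); contrapositively O(disclose_log -> ¬anonymize_credential). Since O(disclose_log) holds, K gives O(¬anonymize_credential).
Premise 11 is O(¬anonymize_credential -> notify_amendment); since O(¬anonymize_credential), deontic closure gives O(notify_amendment).
So O(notify_amendment) holds — notify_amendment is obligatory. None of the other listed options is made obligatory by any chain of premises.

notify_amendment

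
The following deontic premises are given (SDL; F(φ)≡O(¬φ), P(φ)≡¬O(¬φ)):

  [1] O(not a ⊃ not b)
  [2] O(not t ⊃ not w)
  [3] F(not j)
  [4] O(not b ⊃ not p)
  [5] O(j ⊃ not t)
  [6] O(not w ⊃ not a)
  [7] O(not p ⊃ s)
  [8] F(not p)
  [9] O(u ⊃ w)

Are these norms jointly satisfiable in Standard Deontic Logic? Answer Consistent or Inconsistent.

Premise 8, F(not p), is equivalent to O(p).
The contrapositive of premise 4 (O(not b ⊃ not p)) is O(p ⊃ b), and O(p) is already established, so O(b).
The contrapositive of premise 1 (O(not a ⊃ not b)) is O(b ⊃ a), and O(b) is already established, so O(a).
Premise 6 is O(not w ⊃ not a); contrapositively O(a ⊃ w). Since O(a) holds, K gives O(w).
Premise 2 is O(not t ⊃ not w); contrapositively O(w ⊃ t). Since O(w) holds, K gives O(t).
Premise 5 is O(j ⊃ not t); contrapositively O(t ⊃ not j). Since O(t) holds, K gives O(not j).
But premise 3, F(not j), means O(j).
We now have both O(not j) and O(j) — j is simultaneously obligatory and forbidden, violating the D-axiom.

Inconsistent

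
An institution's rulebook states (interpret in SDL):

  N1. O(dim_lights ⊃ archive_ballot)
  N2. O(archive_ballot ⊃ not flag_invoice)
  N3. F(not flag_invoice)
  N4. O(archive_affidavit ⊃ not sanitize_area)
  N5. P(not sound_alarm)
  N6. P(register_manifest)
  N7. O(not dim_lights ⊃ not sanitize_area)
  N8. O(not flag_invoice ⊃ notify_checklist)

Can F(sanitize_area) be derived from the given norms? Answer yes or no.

Yes

Premise 3, F(not flag_invoice), is equivalent to O(flag_invoice).
Premise 2, O(archive_ballot ⊃ not flag_invoice), contraposes to O(flag_invoice ⊃ not archive_ballot); with O(flag_invoice) we get O(not archive_ballot).
The contrapositive of premise 1 (O(dim_lights ⊃ archive_ballot)) is O(not archive_ballot ⊃ not dim_lights), and O(not archive_ballot) is already established, so O(not dim_lights).
From O(not dim_lights) and premise 7, O(not dim_lights ⊃ not sanitize_area), we obtain O(not sanitize_area).
Premises 4, 5, 6, 8 do not contribute to this derivation.
So O(not sanitize_area) holds, i.e. F(sanitize_area). The claim follows.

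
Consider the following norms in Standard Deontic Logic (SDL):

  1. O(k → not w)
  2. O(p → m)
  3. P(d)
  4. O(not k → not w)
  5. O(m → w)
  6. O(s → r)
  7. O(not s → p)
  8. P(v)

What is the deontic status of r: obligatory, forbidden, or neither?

Premises 4 and 1 cover both cases: O(not k → not w) and O(k → not w). Since not k ∨ k is a tautology, O(not w) follows.
The contrapositive of premise 5 (O(m → w)) is O(not w → not m), and O(not w) is already established, so O(not m).
The contrapositive of premise 2 (O(p → m)) is O(not m → not p), and O(not m) is already established, so O(not p).
Premise 7, O(not s → p), contraposes to O(not p → s); with O(not p) we get O(s).
From O(s) and premise 6, O(s → r), we obtain O(r).
Premises 3, 8 do not contribute to this derivation.
Hence r is obligatory.

Obligatory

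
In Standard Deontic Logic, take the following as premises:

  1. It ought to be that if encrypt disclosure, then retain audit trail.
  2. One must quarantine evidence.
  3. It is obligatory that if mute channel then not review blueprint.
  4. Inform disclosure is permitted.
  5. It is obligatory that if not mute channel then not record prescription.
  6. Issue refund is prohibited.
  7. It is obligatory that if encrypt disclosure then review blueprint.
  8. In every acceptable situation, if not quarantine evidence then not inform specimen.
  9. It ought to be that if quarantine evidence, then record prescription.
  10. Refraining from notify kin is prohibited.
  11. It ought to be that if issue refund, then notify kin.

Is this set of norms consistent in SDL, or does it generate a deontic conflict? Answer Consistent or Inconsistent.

Consistent

Premise 11 is O(issue_refund → notify_kin); even if O(notify_kin) held, inferring O(issue_refund) would be affirming the consequent — invalid.
So O(issue_refund) is not derivable, and the apparent clash with O(¬issue_refund) does not arise.
A world satisfying every obligation exists (e.g. encrypt_disclosure=false, inform_disclosure=false, inform_specimen=false, issue_refund=false, mute_channel=true, notify_kin=true, quarantine_evidence=true, record_prescription=true, retain_audit_trail=false, review_blueprint=false); no atom is both obligatory and forbidden, so the set is consistent.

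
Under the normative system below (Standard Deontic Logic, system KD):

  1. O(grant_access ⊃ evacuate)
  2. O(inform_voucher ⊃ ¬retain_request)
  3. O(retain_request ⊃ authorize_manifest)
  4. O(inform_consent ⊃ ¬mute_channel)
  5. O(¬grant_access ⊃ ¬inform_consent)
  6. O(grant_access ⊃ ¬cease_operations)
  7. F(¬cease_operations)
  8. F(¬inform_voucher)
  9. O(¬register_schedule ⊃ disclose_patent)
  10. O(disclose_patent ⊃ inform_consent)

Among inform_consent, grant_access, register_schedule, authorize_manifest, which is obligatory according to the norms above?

Premise 7 is F(¬cease_operations), i.e. O(cease_operations).
Premise 6 is O(grant_access ⊃ ¬cease_operations); contrapositively O(cease_operations ⊃ ¬grant_access). Since O(cease_operations) holds, K gives O(¬grant_access).
Applying K to premise 5 (O(¬grant_access ⊃ ¬inform_consent)) and O(¬grant_access) yields O(¬inform_consent).
The contrapositive of premise 10 (O(disclose_patent ⊃ inform_consent)) is O(¬inform_consent ⊃ ¬disclose_patent), and O(¬inform_consent) is already established, so O(¬disclose_patent).
Premise 9 is O(¬register_schedule ⊃ disclose_patent); contrapositively O(¬disclose_patent ⊃ register_schedule). Since O(¬disclose_patent) holds, K gives O(register_schedule).
So O(register_schedule) holds — register_schedule is obligatory. None of the other listed options is made obligatory by any chain of premises.

register_schedule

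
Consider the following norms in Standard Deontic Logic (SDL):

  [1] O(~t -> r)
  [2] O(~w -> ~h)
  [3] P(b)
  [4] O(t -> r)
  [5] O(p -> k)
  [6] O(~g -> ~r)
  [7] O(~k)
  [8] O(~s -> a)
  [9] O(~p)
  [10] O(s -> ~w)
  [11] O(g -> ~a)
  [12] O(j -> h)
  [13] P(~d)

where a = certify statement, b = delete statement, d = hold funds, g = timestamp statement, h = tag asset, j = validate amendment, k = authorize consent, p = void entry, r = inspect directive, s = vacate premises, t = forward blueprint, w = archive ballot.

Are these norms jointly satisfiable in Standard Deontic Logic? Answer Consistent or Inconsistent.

Premise 5 is O(p -> k), but O(p) is not derivable from the premises, so it does not yield O(k).
So O(k) is not derivable, and the apparent clash with O(~k) does not arise.
A world satisfying every obligation exists (e.g. a=false, b=false, d=false, g=true, h=false, j=false, k=false, p=false, r=true, s=true, t=false, w=false); no atom is both obligatory and forbidden, so the set is consistent.

Consistent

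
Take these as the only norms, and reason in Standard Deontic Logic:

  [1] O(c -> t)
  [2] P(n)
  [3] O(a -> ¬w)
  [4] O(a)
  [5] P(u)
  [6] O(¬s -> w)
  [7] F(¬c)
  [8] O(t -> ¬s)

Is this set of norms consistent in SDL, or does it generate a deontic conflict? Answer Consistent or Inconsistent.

Inconsistent

From premise 4 we have O(a).
From O(a) and premise 3, O(a -> ¬w), we obtain O(¬w).
Premise 6, O(¬s -> w), contraposes to O(¬w -> s); with O(¬w) we get O(s).
Premise 8 is O(t -> ¬s); contrapositively O(s -> ¬t). Since O(s) holds, K gives O(¬t).
Premise 1, O(c -> t), contraposes to O(¬t -> ¬c); with O(¬t) we get O(¬c).
However, F(¬c) at premise 7 amounts to O(c).
We now have both O(¬c) and O(c) — c is simultaneously obligatory and forbidden, violating the D-axiom.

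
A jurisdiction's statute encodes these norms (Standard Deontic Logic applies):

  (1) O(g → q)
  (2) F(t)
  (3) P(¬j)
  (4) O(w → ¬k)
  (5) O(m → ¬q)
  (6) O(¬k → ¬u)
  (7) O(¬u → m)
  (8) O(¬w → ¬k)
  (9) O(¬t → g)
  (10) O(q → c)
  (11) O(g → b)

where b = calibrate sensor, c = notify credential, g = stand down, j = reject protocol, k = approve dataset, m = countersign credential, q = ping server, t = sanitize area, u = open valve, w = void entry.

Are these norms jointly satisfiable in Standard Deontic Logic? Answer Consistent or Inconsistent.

Premises 8 and 4 are O(¬w → ¬k) and O(w → ¬k); every ideal world satisfies ¬w or w, so in either case ¬k holds — hence O(¬k).
With premise 6, O(¬k → ¬u), the K-axiom yields O(¬u).
Applying K to premise 7 (O(¬u → m)) and O(¬u) yields O(m).
With premise 5, O(m → ¬q), the K-axiom yields O(¬q).
Premise 1, O(g → q), contraposes to O(¬q → ¬g); with O(¬q) we get O(¬g).
Premise 9, O(¬t → g), contraposes to O(¬g → t); with O(¬g) we get O(t).
Yet premise 2 is F(t), i.e. O(¬t).
We now have both O(t) and O(¬t) — t is simultaneously obligatory and forbidden, violating the D-axiom.

Inconsistent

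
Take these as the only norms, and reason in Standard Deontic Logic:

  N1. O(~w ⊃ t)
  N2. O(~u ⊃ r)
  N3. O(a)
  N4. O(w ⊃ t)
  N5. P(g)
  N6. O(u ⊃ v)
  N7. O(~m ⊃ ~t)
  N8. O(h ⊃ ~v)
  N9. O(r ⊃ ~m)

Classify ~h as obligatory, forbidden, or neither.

Premises 4 and 1 are O(w ⊃ t) and O(~w ⊃ t); every ideal world satisfies w or ~w, so in either case t holds — hence O(t).
Premise 7 is O(~m ⊃ ~t); contrapositively O(t ⊃ m). Since O(t) holds, K gives O(m).
Premise 9, O(r ⊃ ~m), contraposes to O(m ⊃ ~r); with O(m) we get O(~r).
The contrapositive of premise 2 (O(~u ⊃ r)) is O(~r ⊃ u), and O(~r) is already established, so O(u).
Premise 6 is O(u ⊃ v); since O(u), deontic closure gives O(v).
Premise 8 is O(h ⊃ ~v); contrapositively O(v ⊃ ~h). Since O(v) holds, K gives O(~h).
Premises 3, 5 do not contribute to this derivation.
Hence ~h is obligatory.

Obligatory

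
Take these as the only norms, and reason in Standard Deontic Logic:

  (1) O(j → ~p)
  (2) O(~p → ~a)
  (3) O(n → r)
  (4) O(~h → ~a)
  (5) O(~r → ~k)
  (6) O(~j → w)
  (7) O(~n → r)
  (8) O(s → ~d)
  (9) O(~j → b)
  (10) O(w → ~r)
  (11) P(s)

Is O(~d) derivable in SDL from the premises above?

No

Premise 8 is O(s → ~d), but O(s) is not derivable from the premises (the permission P(s) asserts only ~O(~s), not O(s)), so it does not yield O(~d).
No other premise forces O(~d). An ideal world satisfying every premise can still have ~d false, so O(~d) is not derivable.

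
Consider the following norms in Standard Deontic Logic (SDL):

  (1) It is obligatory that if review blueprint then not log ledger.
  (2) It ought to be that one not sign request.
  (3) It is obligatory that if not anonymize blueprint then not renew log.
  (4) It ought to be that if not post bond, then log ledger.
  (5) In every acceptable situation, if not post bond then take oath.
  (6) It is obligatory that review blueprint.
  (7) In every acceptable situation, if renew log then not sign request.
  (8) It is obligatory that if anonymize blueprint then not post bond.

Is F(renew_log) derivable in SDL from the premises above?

Yes

Premise 6 states O(review_blueprint) outright.
Applying K to premise 1 (O(review_blueprint → ¬log_ledger)) and O(review_blueprint) yields O(¬log_ledger).
Premise 4 is O(¬post_bond → log_ledger); contrapositively O(¬log_ledger → post_bond). Since O(¬log_ledger) holds, K gives O(post_bond).
Premise 8 is O(anonymize_blueprint → ¬post_bond); contrapositively O(post_bond → ¬anonymize_blueprint). Since O(post_bond) holds, K gives O(¬anonymize_blueprint).
Premise 3 is O(¬anonymize_blueprint → ¬renew_log); since O(¬anonymize_blueprint), deontic closure gives O(¬renew_log).
Premises 2, 5, 7 do not contribute to this derivation.
So O(¬renew_log) holds, i.e. F(renew_log). The claim follows.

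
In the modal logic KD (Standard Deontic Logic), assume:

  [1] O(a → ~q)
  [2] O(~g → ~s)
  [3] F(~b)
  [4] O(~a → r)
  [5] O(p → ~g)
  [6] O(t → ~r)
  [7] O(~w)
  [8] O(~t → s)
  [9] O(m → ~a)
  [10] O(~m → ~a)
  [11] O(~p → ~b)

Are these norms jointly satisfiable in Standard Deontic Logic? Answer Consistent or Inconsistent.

Inconsistent

Premises 9 and 10 are O(m → ~a) and O(~m → ~a); every ideal world satisfies m or ~m, so in either case ~a holds — hence O(~a).
From O(~a) and premise 4, O(~a → r), we obtain O(r).
Premise 6, O(t → ~r), contraposes to O(r → ~t); with O(r) we get O(~t).
Applying K to premise 8 (O(~t → s)) and O(~t) yields O(s).
Premise 2, O(~g → ~s), contraposes to O(s → g); with O(s) we get O(g).
The contrapositive of premise 5 (O(p → ~g)) is O(g → ~p), and O(g) is already established, so O(~p).
Premise 11 is O(~p → ~b); since O(~p), deontic closure gives O(~b).
But premise 3, F(~b), means O(b).
We now have both O(~b) and O(b) — b is simultaneously obligatory and forbidden, violating the D-axiom.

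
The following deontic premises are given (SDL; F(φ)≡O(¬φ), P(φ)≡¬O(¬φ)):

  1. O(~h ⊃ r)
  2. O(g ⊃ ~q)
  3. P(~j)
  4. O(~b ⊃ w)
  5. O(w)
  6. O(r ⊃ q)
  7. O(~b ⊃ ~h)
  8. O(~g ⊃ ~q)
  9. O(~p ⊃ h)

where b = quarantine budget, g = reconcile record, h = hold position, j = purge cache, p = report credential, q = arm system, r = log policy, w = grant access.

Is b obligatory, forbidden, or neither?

By case analysis on g: premise 2 gives O(g ⊃ ~q) and premise 8 gives O(~g ⊃ ~q), so O(~q) either way.
Premise 6, O(r ⊃ q), contraposes to O(~q ⊃ ~r); with O(~q) we get O(~r).
Premise 1, O(~h ⊃ r), contraposes to O(~r ⊃ h); with O(~r) we get O(h).
Premise 7, O(~b ⊃ ~h), contraposes to O(h ⊃ b); with O(h) we get O(b).
Premises 3, 4, 5, 9 do not contribute to this derivation.
Hence b is obligatory.

Obligatory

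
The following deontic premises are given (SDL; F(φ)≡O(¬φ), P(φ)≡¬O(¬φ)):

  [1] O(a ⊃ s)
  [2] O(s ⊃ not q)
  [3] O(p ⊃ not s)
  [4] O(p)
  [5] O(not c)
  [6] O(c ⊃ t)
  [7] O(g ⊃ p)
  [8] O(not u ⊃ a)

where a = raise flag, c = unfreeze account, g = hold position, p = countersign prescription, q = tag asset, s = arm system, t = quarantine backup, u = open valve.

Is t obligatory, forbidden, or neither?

Premise 6 is O(c ⊃ t), but O(c) is not derivable from the premises, so it does not yield O(t).
No premise or chain of K-axiom applications forces O(t), and none forces O(not t). So t is neither obligatory nor forbidden under these norms.

Neither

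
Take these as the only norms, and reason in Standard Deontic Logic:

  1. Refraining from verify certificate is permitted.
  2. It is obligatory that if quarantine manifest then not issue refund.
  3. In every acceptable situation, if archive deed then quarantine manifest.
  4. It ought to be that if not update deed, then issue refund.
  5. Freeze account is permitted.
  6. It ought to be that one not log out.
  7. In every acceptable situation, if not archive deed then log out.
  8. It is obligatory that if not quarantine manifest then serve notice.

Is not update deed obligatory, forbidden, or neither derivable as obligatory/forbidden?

From premise 6 we have O(¬log_out).
Premise 7, O(¬archive_deed → log_out), contraposes to O(¬log_out → archive_deed); with O(¬log_out) we get O(archive_deed).
With premise 3, O(archive_deed → quarantine_manifest), the K-axiom yields O(quarantine_manifest).
From O(quarantine_manifest) and premise 2, O(quarantine_manifest → ¬issue_refund), we obtain O(¬issue_refund).
Premise 4, O(¬update_deed → issue_refund), contraposes to O(¬issue_refund → update_deed); with O(¬issue_refund) we get O(update_deed).
Premises 1, 5, 8 do not contribute to this derivation.
Thus O(update_deed), which is F(¬update_deed): ¬update_deed is forbidden.

Forbidden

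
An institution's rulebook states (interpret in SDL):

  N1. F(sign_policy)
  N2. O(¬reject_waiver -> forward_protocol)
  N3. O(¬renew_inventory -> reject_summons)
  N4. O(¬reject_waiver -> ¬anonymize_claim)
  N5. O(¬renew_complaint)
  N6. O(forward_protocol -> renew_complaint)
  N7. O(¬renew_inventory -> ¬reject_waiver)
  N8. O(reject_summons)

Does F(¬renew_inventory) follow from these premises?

Premise 5 gives O(¬renew_complaint).
Premise 6, O(forward_protocol -> renew_complaint), contraposes to O(¬renew_complaint -> ¬forward_protocol); with O(¬renew_complaint) we get O(¬forward_protocol).
Premise 2, O(¬reject_waiver -> forward_protocol), contraposes to O(¬forward_protocol -> reject_waiver); with O(¬forward_protocol) we get O(reject_waiver).
The contrapositive of premise 7 (O(¬renew_inventory -> ¬reject_waiver)) is O(reject_waiver -> renew_inventory), and O(reject_waiver) is already established, so O(renew_inventory).
Premises 1, 3, 4, 8 do not contribute to this derivation.
So O(renew_inventory) holds, i.e. F(¬renew_inventory). The claim follows.

Yes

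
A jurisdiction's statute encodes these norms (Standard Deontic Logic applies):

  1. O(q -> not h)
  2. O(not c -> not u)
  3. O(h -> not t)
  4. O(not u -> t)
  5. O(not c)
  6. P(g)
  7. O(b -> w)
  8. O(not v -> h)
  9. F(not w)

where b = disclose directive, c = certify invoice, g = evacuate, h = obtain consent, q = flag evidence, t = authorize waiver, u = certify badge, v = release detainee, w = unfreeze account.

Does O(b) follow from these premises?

Premise 7 is O(b -> w); even if O(w) held, inferring O(b) would be affirming the consequent — invalid.
No other premise forces O(b). An ideal world satisfying every premise can still have b false, so O(b) is not derivable.

No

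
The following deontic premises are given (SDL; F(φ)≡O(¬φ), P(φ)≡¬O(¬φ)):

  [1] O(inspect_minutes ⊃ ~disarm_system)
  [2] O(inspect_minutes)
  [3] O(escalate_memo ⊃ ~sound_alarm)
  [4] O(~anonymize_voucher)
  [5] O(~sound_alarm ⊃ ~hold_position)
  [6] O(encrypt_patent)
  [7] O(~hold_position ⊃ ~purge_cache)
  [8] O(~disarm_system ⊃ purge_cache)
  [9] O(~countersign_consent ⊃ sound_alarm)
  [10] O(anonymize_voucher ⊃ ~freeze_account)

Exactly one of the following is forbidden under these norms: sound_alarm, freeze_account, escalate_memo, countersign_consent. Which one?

Premise 2 states O(inspect_minutes) outright.
With premise 1, O(inspect_minutes ⊃ ~disarm_system), the K-axiom yields O(~disarm_system).
From O(~disarm_system) and premise 8, O(~disarm_system ⊃ purge_cache), we obtain O(purge_cache).
Premise 7 is O(~hold_position ⊃ ~purge_cache); contrapositively O(purge_cache ⊃ hold_position). Since O(purge_cache) holds, K gives O(hold_position).
Premise 5, O(~sound_alarm ⊃ ~hold_position), contraposes to O(hold_position ⊃ sound_alarm); with O(hold_position) we get O(sound_alarm).
Premise 3 is O(escalate_memo ⊃ ~sound_alarm); contrapositively O(sound_alarm ⊃ ~escalate_memo). Since O(sound_alarm) holds, K gives O(~escalate_memo).
So O(~escalate_memo) holds, i.e. escalate_memo is forbidden. None of the other listed options is forbidden under the premises.

escalate_memo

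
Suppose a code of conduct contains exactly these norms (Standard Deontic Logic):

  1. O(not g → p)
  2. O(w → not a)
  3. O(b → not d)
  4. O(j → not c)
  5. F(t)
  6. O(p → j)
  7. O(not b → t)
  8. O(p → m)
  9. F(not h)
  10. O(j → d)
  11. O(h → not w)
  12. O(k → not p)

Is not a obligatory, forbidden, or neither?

Premise 2 is O(w → not a), but O(w) is not derivable from the premises, so it does not yield O(not a).
No premise or chain of K-axiom applications forces O(not a), and none forces O(a). So not a is neither obligatory nor forbidden under these norms.

Neither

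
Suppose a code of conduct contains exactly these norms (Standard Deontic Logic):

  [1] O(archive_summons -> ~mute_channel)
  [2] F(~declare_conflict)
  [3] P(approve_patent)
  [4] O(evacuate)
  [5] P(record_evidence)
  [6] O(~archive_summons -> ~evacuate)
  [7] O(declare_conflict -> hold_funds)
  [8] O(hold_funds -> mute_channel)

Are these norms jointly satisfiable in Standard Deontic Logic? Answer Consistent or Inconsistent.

Premise 4 gives O(evacuate).
The contrapositive of premise 6 (O(~archive_summons -> ~evacuate)) is O(evacuate -> archive_summons), and O(evacuate) is already established, so O(archive_summons).
Premise 1 is O(archive_summons -> ~mute_channel); since O(archive_summons), deontic closure gives O(~mute_channel).
Premise 8 is O(hold_funds -> mute_channel); contrapositively O(~mute_channel -> ~hold_funds). Since O(~mute_channel) holds, K gives O(~hold_funds).
The contrapositive of premise 7 (O(declare_conflict -> hold_funds)) is O(~hold_funds -> ~declare_conflict), and O(~hold_funds) is already established, so O(~declare_conflict).
But premise 2, F(~declare_conflict), means O(declare_conflict).
We now have both O(~declare_conflict) and O(declare_conflict) — declare_conflict is simultaneously obligatory and forbidden, violating the D-axiom.

Inconsistent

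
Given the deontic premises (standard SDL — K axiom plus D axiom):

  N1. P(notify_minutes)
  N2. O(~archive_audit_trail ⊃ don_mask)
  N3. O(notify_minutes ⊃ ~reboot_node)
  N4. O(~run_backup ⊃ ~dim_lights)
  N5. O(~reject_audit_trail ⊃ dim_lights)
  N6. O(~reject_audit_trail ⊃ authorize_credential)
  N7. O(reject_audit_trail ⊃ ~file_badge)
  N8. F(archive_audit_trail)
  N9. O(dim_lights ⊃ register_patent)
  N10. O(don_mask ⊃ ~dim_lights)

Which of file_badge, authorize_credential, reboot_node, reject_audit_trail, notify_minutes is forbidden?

Premise 8 is F(archive_audit_trail), i.e. O(~archive_audit_trail).
With premise 2, O(~archive_audit_trail ⊃ don_mask), the K-axiom yields O(don_mask).
With premise 10, O(don_mask ⊃ ~dim_lights), the K-axiom yields O(~dim_lights).
Premise 5 is O(~reject_audit_trail ⊃ dim_lights); contrapositively O(~dim_lights ⊃ reject_audit_trail). Since O(~dim_lights) holds, K gives O(reject_audit_trail).
Premise 7 is O(reject_audit_trail ⊃ ~file_badge); since O(reject_audit_trail), deontic closure gives O(~file_badge).
So O(~file_badge) holds, i.e. file_badge is forbidden. None of the other listed options is forbidden under the premises.

file_badge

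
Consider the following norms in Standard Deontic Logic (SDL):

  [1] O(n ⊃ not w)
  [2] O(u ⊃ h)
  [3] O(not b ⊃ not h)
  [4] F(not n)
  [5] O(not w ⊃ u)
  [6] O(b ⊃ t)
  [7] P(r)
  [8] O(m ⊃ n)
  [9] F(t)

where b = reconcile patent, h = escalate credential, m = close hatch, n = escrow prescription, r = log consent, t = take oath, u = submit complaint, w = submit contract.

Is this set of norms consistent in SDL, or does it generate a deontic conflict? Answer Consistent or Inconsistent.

Premise 4, F(not n), is equivalent to O(n).
With premise 1, O(n ⊃ not w), the K-axiom yields O(not w).
Premise 5 is O(not w ⊃ u); since O(not w), deontic closure gives O(u).
With premise 2, O(u ⊃ h), the K-axiom yields O(h).
Premise 3 is O(not b ⊃ not h); contrapositively O(h ⊃ b). Since O(h) holds, K gives O(b).
From O(b) and premise 6, O(b ⊃ t), we obtain O(t).
But premise 9, F(t), means O(not t).
We now have both O(t) and O(not t) — t is simultaneously obligatory and forbidden, violating the D-axiom.

Inconsistent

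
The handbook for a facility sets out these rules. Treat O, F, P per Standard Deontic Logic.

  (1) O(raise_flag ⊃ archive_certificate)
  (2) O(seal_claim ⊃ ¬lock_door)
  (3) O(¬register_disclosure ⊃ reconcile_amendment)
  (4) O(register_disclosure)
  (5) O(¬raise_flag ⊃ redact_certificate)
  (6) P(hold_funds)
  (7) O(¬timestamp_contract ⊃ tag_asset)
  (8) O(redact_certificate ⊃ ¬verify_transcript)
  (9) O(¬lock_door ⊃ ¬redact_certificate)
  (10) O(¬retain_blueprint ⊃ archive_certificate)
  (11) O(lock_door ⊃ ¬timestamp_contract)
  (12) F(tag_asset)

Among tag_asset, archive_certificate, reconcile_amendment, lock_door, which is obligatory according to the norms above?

Premise 12, F(tag_asset), is equivalent to O(¬tag_asset).
The contrapositive of premise 7 (O(¬timestamp_contract ⊃ tag_asset)) is O(¬tag_asset ⊃ timestamp_contract), and O(¬tag_asset) is already established, so O(timestamp_contract).
The contrapositive of premise 11 (O(lock_door ⊃ ¬timestamp_contract)) is O(timestamp_contract ⊃ ¬lock_door), and O(timestamp_contract) is already established, so O(¬lock_door).
Applying K to premise 9 (O(¬lock_door ⊃ ¬redact_certificate)) and O(¬lock_door) yields O(¬redact_certificate).
The contrapositive of premise 5 (O(¬raise_flag ⊃ redact_certificate)) is O(¬redact_certificate ⊃ raise_flag), and O(¬redact_certificate) is already established, so O(raise_flag).
From O(raise_flag) and premise 1, O(raise_flag ⊃ archive_certificate), we obtain O(archive_certificate).
So O(archive_certificate) holds — archive_certificate is obligatory. None of the other listed options is made obligatory by any chain of premises.

archive_certificate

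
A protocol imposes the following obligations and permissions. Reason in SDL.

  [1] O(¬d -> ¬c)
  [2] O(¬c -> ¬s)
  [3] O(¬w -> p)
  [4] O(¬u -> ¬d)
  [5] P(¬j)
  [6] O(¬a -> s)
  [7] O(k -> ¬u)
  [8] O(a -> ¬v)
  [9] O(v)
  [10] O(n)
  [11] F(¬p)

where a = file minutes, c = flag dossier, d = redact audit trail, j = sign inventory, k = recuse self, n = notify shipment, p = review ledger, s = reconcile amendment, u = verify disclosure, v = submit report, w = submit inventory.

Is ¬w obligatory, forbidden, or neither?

Neither

Premise 3 is O(¬w -> p); even if O(p) held, inferring O(¬w) would be affirming the consequent — invalid.
No premise or chain of K-axiom applications forces O(¬w), and none forces O(w). So ¬w is neither obligatory nor forbidden under these norms.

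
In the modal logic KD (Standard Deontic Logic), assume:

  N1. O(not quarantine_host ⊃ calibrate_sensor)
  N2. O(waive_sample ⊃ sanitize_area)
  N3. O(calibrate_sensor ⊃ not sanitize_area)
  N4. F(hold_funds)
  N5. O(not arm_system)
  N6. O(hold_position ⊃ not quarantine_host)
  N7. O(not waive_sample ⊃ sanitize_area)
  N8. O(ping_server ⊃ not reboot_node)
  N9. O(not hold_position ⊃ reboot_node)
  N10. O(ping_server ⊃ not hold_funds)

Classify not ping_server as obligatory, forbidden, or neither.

Obligatory

Premises 2 and 7 cover both cases: O(waive_sample ⊃ sanitize_area) and O(not waive_sample ⊃ sanitize_area). Since waive_sample ∨ not waive_sample is a tautology, O(sanitize_area) follows.
Premise 3 is O(calibrate_sensor ⊃ not sanitize_area); contrapositively O(sanitize_area ⊃ not calibrate_sensor). Since O(sanitize_area) holds, K gives O(not calibrate_sensor).
Premise 1, O(not quarantine_host ⊃ calibrate_sensor), contraposes to O(not calibrate_sensor ⊃ quarantine_host); with O(not calibrate_sensor) we get O(quarantine_host).
Premise 6, O(hold_position ⊃ not quarantine_host), contraposes to O(quarantine_host ⊃ not hold_position); with O(quarantine_host) we get O(not hold_position).
Applying K to premise 9 (O(not hold_position ⊃ reboot_node)) and O(not hold_position) yields O(reboot_node).
Premise 8, O(ping_server ⊃ not reboot_node), contraposes to O(reboot_node ⊃ not ping_server); with O(reboot_node) we get O(not ping_server).
Premises 4, 5, 10 do not contribute to this derivation.
Hence not ping_server is obligatory.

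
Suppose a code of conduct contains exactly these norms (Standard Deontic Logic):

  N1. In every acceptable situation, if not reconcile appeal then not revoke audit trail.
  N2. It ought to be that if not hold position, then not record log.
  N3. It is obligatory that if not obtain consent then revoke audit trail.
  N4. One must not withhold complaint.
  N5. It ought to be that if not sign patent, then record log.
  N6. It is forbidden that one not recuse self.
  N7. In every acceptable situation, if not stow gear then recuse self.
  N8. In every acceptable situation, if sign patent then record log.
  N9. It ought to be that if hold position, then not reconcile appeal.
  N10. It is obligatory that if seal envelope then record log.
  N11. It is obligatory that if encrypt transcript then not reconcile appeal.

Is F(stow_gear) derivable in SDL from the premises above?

No

Premise 7 is O(¬stow_gear → recuse_self); even if O(recuse_self) held, inferring O(¬stow_gear) would be affirming the consequent — invalid.
No other premise forces O(¬stow_gear). An ideal world satisfying every premise can still have stow_gear true, so F(stow_gear) is not derivable.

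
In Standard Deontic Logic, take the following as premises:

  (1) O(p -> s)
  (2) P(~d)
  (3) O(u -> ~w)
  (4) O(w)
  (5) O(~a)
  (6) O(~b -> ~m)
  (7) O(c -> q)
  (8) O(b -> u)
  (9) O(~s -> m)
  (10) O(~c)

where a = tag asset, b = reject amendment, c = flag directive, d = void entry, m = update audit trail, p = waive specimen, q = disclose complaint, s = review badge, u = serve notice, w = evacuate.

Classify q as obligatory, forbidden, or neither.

Neither

Premise 7 is O(c -> q), but O(c) is not derivable from the premises, so it does not yield O(q).
No premise or chain of K-axiom applications forces O(q), and none forces O(~q). So q is neither obligatory nor forbidden under these norms.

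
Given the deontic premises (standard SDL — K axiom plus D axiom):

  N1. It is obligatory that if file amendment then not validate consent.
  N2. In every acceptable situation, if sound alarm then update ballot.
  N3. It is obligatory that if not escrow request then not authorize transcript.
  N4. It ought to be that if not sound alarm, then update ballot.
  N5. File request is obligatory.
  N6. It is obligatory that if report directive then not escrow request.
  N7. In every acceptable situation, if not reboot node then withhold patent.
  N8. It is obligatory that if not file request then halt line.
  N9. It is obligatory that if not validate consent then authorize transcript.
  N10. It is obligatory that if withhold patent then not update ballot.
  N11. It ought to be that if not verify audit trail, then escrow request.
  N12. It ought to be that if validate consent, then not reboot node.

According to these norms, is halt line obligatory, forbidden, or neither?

Premise 8 is O(¬file_request → halt_line), but O(¬file_request) is not derivable from the premises, so it does not yield O(halt_line).
No premise or chain of K-axiom applications forces O(halt_line), and none forces O(¬halt_line). So halt_line is neither obligatory nor forbidden under these norms.

Neither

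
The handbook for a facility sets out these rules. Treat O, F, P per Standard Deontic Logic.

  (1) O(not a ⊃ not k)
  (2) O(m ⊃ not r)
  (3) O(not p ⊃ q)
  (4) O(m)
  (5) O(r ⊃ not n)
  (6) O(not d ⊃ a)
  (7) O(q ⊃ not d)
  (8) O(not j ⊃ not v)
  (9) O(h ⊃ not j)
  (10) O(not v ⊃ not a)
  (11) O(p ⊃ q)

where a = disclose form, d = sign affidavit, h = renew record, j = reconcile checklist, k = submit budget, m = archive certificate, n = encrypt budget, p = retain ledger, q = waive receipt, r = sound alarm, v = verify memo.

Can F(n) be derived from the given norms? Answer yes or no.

No

Premise 5 is O(r ⊃ not n), but O(r) is not derivable from the premises, so it does not yield O(not n).
No other premise forces O(not n). An ideal world satisfying every premise can still have n true, so F(n) is not derivable.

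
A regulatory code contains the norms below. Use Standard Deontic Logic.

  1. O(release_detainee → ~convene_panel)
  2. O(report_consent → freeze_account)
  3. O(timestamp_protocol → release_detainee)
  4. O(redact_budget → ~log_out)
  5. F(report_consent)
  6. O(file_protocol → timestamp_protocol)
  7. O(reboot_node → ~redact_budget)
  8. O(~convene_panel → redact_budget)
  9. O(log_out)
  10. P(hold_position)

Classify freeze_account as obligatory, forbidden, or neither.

Premise 2 is O(report_consent → freeze_account), but O(report_consent) is not derivable from the premises, so it does not yield O(freeze_account).
No premise or chain of K-axiom applications forces O(freeze_account), and none forces O(~freeze_account). So freeze_account is neither obligatory nor forbidden under these norms.

Neither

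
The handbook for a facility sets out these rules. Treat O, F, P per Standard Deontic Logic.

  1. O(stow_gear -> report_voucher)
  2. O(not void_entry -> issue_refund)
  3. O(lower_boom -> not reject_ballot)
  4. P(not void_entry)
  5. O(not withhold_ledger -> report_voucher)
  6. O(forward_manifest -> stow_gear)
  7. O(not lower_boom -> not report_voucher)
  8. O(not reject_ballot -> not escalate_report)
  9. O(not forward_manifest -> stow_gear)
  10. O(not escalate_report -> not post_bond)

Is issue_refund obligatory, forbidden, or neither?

Premise 2 is O(not void_entry -> issue_refund), but O(not void_entry) is not derivable from the premises (the permission P(not void_entry) asserts only not O(void_entry), not O(not void_entry)), so it does not yield O(issue_refund).
No premise or chain of K-axiom applications forces O(issue_refund), and none forces O(not issue_refund). So issue_refund is neither obligatory nor forbidden under these norms.

Neither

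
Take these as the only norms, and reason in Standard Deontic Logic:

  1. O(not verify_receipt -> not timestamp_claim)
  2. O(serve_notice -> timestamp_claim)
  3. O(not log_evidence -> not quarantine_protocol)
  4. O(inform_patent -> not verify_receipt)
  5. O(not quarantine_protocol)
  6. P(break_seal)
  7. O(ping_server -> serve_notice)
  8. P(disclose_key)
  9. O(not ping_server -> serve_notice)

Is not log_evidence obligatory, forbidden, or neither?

Premise 3 is O(not log_evidence -> not quarantine_protocol); even if O(not quarantine_protocol) held, inferring O(not log_evidence) would be affirming the consequent — invalid.
No premise or chain of K-axiom applications forces O(not log_evidence), and none forces O(log_evidence). So not log_evidence is neither obligatory nor forbidden under these norms.

Neither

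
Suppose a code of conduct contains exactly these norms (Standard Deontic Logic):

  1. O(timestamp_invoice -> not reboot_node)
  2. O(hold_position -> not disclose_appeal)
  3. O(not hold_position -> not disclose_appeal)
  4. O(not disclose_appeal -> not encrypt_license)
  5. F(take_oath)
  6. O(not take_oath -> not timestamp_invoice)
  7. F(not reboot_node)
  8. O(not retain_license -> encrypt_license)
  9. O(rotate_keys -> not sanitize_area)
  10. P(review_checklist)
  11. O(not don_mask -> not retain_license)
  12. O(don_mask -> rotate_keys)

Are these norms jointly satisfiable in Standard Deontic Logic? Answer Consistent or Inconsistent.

Premise 1 is O(timestamp_invoice -> not reboot_node), but O(timestamp_invoice) is not derivable from the premises, so it does not yield O(not reboot_node).
So O(not reboot_node) is not derivable, and the apparent clash with O(reboot_node) does not arise.
A world satisfying every obligation exists (e.g. disclose_appeal=false, don_mask=true, encrypt_license=false, hold_position=false, reboot_node=true, retain_license=true, review_checklist=false, rotate_keys=true, sanitize_area=false, take_oath=false, timestamp_invoice=false); no atom is both obligatory and forbidden, so the set is consistent.

Consistent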